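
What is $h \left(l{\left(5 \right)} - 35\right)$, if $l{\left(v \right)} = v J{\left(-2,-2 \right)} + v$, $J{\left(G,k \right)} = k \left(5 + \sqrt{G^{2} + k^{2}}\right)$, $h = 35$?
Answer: $-2800 - 700 \sqrt{2} \approx -3789.9$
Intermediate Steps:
$l{\left(v \right)} = v + v \left(-10 - 4 \sqrt{2}\right)$ ($l{\left(v \right)} = v \left(- 2 \left(5 + \sqrt{\left(-2\right)^{2} + \left(-2\right)^{2}}\right)\right) + v = v \left(- 2 \left(5 + \sqrt{4 + 4}\right)\right) + v = v \left(- 2 \left(5 + \sqrt{8}\right)\right) + v = v \left(- 2 \left(5 + 2 \sqrt{2}\right)\right) + v = v \left(-10 - 4 \sqrt{2}\right) + v = v + v \left(-10 - 4 \sqrt{2}\right)$)
$h \left(l{\left(5 \right)} - 35\right) = 35 \left(5 \left(-9 - 4 \sqrt{2}\right) - 35\right) = 35 \left(\left(-45 - 20 \sqrt{2}\right) - 35\right) = 35 \left(-80 - 20 \sqrt{2}\right) = -2800 - 700 \sqrt{2}$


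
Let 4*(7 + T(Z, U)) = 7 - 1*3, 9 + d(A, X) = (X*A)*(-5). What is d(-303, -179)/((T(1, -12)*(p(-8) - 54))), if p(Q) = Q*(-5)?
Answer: -6457/2 ≈ -3228.5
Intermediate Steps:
d(A, X) = -9 - 5*A*X (d(A, X) = -9 + (X*A)*(-5) = -9 + (A*X)*(-5) = -9 - 5*A*X)
T(Z, U) = -6 (T(Z, U) = -7 + (7 - 1*3)/4 = -7 + (7 - 3)/4 = -7 + (1/4)*4 = -7 + 1 = -6)
p(Q) = -5*Q
d(-303, -179)/((T(1, -12)*(p(-8) - 54))) = (-9 - 5*(-303)*(-179))/((-6*(-5*(-8) - 54))) = (-9 - 271185)/((-6*(40 - 54))) = -271194/((-6*(-14))) = -271194/84 = -271194*1/84 = -6457/2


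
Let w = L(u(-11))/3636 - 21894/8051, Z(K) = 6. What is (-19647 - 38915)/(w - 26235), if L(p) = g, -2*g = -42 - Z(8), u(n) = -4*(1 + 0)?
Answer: 142859246586/64005667235 ≈ 2.2320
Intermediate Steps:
u(n) = -4 (u(n) = -4*1 = -4)
g = 24 (g = -(-42 - 1*6)/2 = -(-42 - 6)/2 = -1/2*(-48) = 24)
L(p) = 24
w = -6617780/2439453 (w = 24/3636 - 21894/8051 = 24*(1/3636) - 21894*1/8051 = 2/303 - 21894/8051 = -6617780/2439453 ≈ -2.7128)
(-19647 - 38915)/(w - 26235) = (-19647 - 38915)/(-6617780/2439453 - 26235) = -58562/(-64005667235/2439453) = -58562*(-2439453/64005667235) = 142859246586/64005667235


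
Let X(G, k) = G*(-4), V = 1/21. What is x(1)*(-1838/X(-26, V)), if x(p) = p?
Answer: -919/52 ≈ -17.673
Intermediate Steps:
V = 1/21 ≈ 0.047619
X(G, k) = -4*G
x(1)*(-1838/X(-26, V)) = 1*(-1838/((-4*(-26)))) = 1*(-1838/104) = 1*(-1838*1/104) = 1*(-919/52) = -919/52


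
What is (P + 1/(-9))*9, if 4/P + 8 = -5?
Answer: -49/13 ≈ -3.7692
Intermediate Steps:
P = -4/13 (P = 4/(-8 - 5) = 4/(-13) = 4*(-1/13) = -4/13 ≈ -0.30769)
(P + 1/(-9))*9 = (-4/13 + 1/(-9))*9 = (-4/13 - ⅑)*9 = -49/117*9 = -49/13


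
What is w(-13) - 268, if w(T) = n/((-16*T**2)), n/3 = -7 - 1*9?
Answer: -45289/169 ≈ -267.98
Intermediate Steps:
n = -48 (n = 3*(-7 - 1*9) = 3*(-7 - 9) = 3*(-16) = -48)
w(T) = 3/T**2 (w(T) = -48*(-1/(16*T**2)) = -(-3)/T**2 = 3/T**2)
w(-13) - 268 = 3/(-13)**2 - 268 = 3*(1/169) - 268 = 3/169 - 268 = -45289/169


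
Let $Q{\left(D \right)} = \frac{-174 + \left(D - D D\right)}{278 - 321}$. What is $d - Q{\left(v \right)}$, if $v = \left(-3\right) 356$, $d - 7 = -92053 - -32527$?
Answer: $- \frac{3701183}{43} \approx -86074.0$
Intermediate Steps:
$d = -59519$ ($d = 7 - 59526 = -59519$)
$v = -1068$
$Q{\left(D \right)} = \frac{174}{43} - \frac{D}{43} + \frac{D^{2}}{43}$ ($Q{\left(D \right)} = \frac{-174 - \left(D^{2} - D\right)}{-43} = \left(-174 + D - D^{2}\right) \left(- \frac{1}{43}\right) = \frac{174}{43} - \frac{D}{43} + \frac{D^{2}}{43}$)
$d - Q{\left(v \right)} = -59519 - \left(\frac{174}{43} - - \frac{1068}{43} + \frac{\left(-1068\right)^{2}}{43}\right) = -59519 - \left(\frac{174}{43} + \frac{1068}{43} + \frac{1}{43} \cdot 1140624\right) = -59519 - \left(\frac{174}{43} + \frac{1068}{43} + \frac{1140624}{43}\right) = -59519 - \frac{1141866}{43} = - \frac{3701183}{43}$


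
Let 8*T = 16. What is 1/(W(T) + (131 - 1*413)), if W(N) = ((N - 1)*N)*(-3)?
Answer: -1/288 ≈ -0.0034722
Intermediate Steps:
T = 2 (T = (⅛)*16 = 2)
W(N) = -3*N*(-1 + N) (W(N) = ((-1 + N)*N)*(-3) = (N*(-1 + N))*(-3) = -3*N*(-1 + N))
1/(W(T) + (131 - 1*413)) = 1/(3*2*(1 - 1*2) + (131 - 1*413)) = 1/(3*2*(1 - 2) + (131 - 413)) = 1/(3*2*(-1) - 282) = 1/(-6 - 282) = 1/(-288) = -1/288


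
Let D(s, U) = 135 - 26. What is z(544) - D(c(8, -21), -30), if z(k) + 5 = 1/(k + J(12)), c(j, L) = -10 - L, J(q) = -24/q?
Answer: -61787/542 ≈ -114.00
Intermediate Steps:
z(k) = -5 + 1/(-2 + k) (z(k) = -5 + 1/(k - 24/12) = -5 + 1/(k - 24*1/12) = -5 + 1/(k - 2) = -5 + 1/(-2 + k))
D(s, U) = 109
z(544) - D(c(8, -21), -30) = (11 - 5*544)/(-2 + 544) - 1*109 = (11 - 2720)/542 - 109 = (1/542)*(-2709) - 109 = -2709/542 - 109 = -61787/542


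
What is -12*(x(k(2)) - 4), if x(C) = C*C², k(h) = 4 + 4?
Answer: -6096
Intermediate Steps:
k(h) = 8
x(C) = C³
-12*(x(k(2)) - 4) = -12*(8³ - 4) = -12*(512 - 4) = -12*508 = -6096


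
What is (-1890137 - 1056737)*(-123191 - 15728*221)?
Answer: 10606032329046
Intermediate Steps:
(-1890137 - 1056737)*(-123191 - 15728*221) = -2946874*(-123191 - 3475888) = -2946874*(-3599079) = 10606032329046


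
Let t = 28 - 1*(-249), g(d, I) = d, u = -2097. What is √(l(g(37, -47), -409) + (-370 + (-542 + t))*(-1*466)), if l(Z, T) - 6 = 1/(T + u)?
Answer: √1858363130470/2506 ≈ 543.98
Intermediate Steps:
t = 277 (t = 28 + 249 = 277)
l(Z, T) = 6 + 1/(-2097 + T) (l(Z, T) = 6 + 1/(T - 2097) = 6 + 1/(-2097 + T))
√(l(g(37, -47), -409) + (-370 + (-542 + t))*(-1*466)) = √((-12581 + 6*(-409))/(-2097 - 409) + (-370 + (-542 + 277))*(-1*466)) = √((-12581 - 2454)/(-2506) + (-370 - 265)*(-466)) = √(-1/2506*(-15035) - 635*(-466)) = √(15035/2506 + 295910) = √(741565495/2506) = √1858363130470/2506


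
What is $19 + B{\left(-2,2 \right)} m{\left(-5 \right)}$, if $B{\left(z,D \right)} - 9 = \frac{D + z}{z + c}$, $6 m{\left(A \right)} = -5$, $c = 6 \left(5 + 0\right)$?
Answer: $\frac{23}{2} \approx 11.5$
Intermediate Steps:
$c = 30$ ($c = 6 \cdot 5 = 30$)
$m{\left(A \right)} = - \frac{5}{6}$ ($m{\left(A \right)} = \frac{1}{6} \left(-5\right) = - \frac{5}{6}$)
$B{\left(z,D \right)} = 9 + \frac{D + z}{30 + z}$ ($B{\left(z,D \right)} = 9 + \frac{D + z}{z + 30} = 9 + \frac{D + z}{30 + z}$)
$19 + B{\left(-2,2 \right)} m{\left(-5 \right)} = 19 + \frac{270 + 2 + 10 \left(-2\right)}{30 - 2} \left(- \frac{5}{6}\right) = 19 + \frac{270 + 2 - 20}{28} \left(- \frac{5}{6}\right) = 19 + \frac{1}{28} \cdot 252 \left(- \frac{5}{6}\right) = 19 + 9 \left(- \frac{5}{6}\right) = 19 - \frac{15}{2} = \frac{23}{2}$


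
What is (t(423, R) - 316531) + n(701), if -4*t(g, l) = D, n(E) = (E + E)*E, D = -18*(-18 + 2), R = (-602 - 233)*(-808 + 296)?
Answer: 666199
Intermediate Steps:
R = 427520 (R = -835*(-512) = 427520)
D = 288 (D = -18*(-16) = 288)
n(E) = 2*E² (n(E) = (2*E)*E = 2*E²)
t(g, l) = -72 (t(g, l) = -¼*288 = -72)
(t(423, R) - 316531) + n(701) = (-72 - 316531) + 2*701² = -316603 + 2*491401 = -316603 + 982802 = 666199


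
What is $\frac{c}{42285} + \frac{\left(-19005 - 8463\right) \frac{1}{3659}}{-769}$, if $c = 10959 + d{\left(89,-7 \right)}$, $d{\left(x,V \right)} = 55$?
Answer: $\frac{32152358174}{118980306735} \approx 0.27023$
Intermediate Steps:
$c = 11014$ ($c = 10959 + 55 = 11014$)
$\frac{c}{42285} + \frac{\left(-19005 - 8463\right) \frac{1}{3659}}{-769} = \frac{11014}{42285} + \frac{\left(-19005 - 8463\right) \frac{1}{3659}}{-769} = 11014 \cdot \frac{1}{42285} + \left(-19005 - 8463\right) \frac{1}{3659} \left(- \frac{1}{769}\right) = \frac{11014}{42285} + \left(-27468\right) \frac{1}{3659} \left(- \frac{1}{769}\right) = \frac{11014}{42285} - - \frac{27468}{2813771} = \frac{11014}{42285} + \frac{27468}{2813771} = \frac{32152358174}{118980306735}$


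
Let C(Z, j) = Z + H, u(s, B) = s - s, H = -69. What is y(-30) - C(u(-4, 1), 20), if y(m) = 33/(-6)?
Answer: 127/2 ≈ 63.500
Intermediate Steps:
u(s, B) = 0
y(m) = -11/2 (y(m) = 33*(-⅙) = -11/2)
C(Z, j) = -69 + Z (C(Z, j) = Z - 69 = -69 + Z)
y(-30) - C(u(-4, 1), 20) = -11/2 - (-69 + 0) = -11/2 - 1*(-69) = -11/2 + 69 = 127/2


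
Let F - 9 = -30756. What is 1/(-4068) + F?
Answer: -125078797/4068 ≈ -30747.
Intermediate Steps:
F = -30747 (F = 9 - 30756 = -30747)
1/(-4068) + F = 1/(-4068) - 30747 = -1/4068 - 30747 = -125078797/4068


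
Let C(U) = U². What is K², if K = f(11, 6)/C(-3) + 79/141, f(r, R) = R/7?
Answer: 418609/974169 ≈ 0.42971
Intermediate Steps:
f(r, R) = R/7 (f(r, R) = R*(⅐) = R/7)
K = 647/987 (K = ((⅐)*6)/((-3)²) + 79/141 = (6/7)/9 + 79*(1/141) = (6/7)*(⅑) + 79/141 = 2/21 + 79/141 = 647/987 ≈ 0.65552)
K² = (647/987)² = 418609/974169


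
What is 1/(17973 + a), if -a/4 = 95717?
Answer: -1/364895 ≈ -2.7405e-6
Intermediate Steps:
a = -382868 (a = -4*95717 = -382868)
1/(17973 + a) = 1/(17973 - 382868) = 1/(-364895) = -1/364895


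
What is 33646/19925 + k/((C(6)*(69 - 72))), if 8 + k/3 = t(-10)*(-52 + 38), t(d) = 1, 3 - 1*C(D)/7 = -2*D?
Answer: 794236/418425 ≈ 1.8982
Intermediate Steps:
C(D) = 21 + 14*D (C(D) = 21 - (-14)*D = 21 + 14*D)
k = -66 (k = -24 + 3*(1*(-52 + 38)) = -24 + 3*(1*(-14)) = -24 + 3*(-14) = -24 - 42 = -66)
33646/19925 + k/((C(6)*(69 - 72))) = 33646/19925 - 66*1/((21 + 14*6)*(69 - 72)) = 33646*(1/19925) - 66*(-1/(3*(21 + 84))) = 33646/19925 - 66/(105*(-3)) = 33646/19925 - 66/(-315) = 33646/19925 - 66*(-1/315) = 33646/19925 + 22/105 = 794236/418425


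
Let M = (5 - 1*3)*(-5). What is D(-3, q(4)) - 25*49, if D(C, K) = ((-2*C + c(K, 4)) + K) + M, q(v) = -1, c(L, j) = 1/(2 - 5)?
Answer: -3691/3 ≈ -1230.3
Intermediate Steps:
c(L, j) = -⅓ (c(L, j) = 1/(-3) = -⅓)
M = -10 (M = (5 - 3)*(-5) = 2*(-5) = -10)
D(C, K) = -31/3 + K - 2*C (D(C, K) = ((-2*C - ⅓) + K) - 10 = ((-⅓ - 2*C) + K) - 10 = (-⅓ + K - 2*C) - 10 = -31/3 + K - 2*C)
D(-3, q(4)) - 25*49 = (-31/3 - 1 - 2*(-3)) - 25*49 = (-31/3 - 1 + 6) - 1225 = -16/3 - 1225 = -3691/3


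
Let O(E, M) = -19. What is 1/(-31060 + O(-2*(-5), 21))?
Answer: -1/31079 ≈ -3.2176e-5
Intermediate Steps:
1/(-31060 + O(-2*(-5), 21)) = 1/(-31060 - 19) = 1/(-31079) = -1/31079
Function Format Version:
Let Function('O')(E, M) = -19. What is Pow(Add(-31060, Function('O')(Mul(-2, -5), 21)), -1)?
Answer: Rational(-1, 31079) ≈ -3.2176e-5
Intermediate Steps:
Pow(Add(-31060, Function('O')(Mul(-2, -5), 21)), -1) = Pow(Add(-31060, -19), -1) = Pow(-31079, -1) = Rational(-1, 31079)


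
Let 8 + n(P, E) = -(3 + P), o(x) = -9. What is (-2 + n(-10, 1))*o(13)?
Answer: 27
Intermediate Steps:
n(P, E) = -11 - P (n(P, E) = -8 - (3 + P) = -8 + (-3 - P) = -11 - P)
(-2 + n(-10, 1))*o(13) = (-2 + (-11 - 1*(-10)))*(-9) = (-2 + (-11 + 10))*(-9) = (-2 - 1)*(-9) = -3*(-9) = 27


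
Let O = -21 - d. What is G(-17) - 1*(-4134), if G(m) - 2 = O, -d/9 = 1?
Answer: 4124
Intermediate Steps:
d = -9 (d = -9*1 = -9)
O = -12 (O = -21 - 1*(-9) = -21 + 9 = -12)
G(m) = -10 (G(m) = 2 - 12 = -10)
G(-17) - 1*(-4134) = -10 - 1*(-4134) = -10 + 4134 = 4124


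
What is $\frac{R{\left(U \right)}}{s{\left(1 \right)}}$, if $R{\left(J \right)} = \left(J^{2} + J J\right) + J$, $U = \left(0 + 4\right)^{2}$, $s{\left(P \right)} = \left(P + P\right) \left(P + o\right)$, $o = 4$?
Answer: $\frac{264}{5} \approx 52.8$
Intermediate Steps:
$s{\left(P \right)} = 2 P \left(4 + P\right)$ ($s{\left(P \right)} = \left(P + P\right) \left(P + 4\right) = 2 P \left(4 + P\right)$)
$U = 16$ ($U = 4^{2} = 16$)
$R{\left(J \right)} = J + 2 J^{2}$ ($R{\left(J \right)} = \left(J^{2} + J^{2}\right) + J = 2 J^{2} + J = J + 2 J^{2}$)
$\frac{R{\left(U \right)}}{s{\left(1 \right)}} = \frac{16 \left(1 + 2 \cdot 16\right)}{2 \cdot 1 \left(4 + 1\right)} = \frac{16 \left(1 + 32\right)}{2 \cdot 1 \cdot 5} = \frac{16 \cdot 33}{10} = 528 \cdot \frac{1}{10} = \frac{264}{5}$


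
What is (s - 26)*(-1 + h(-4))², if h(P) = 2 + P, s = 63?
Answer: 333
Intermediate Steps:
(s - 26)*(-1 + h(-4))² = (63 - 26)*(-1 + (2 - 4))² = 37*(-1 - 2)² = 37*(-3)² = 37*9 = 333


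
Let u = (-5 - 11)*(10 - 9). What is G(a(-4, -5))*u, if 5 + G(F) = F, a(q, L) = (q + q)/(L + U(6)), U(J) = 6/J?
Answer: 48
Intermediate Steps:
a(q, L) = 2*q/(1 + L) (a(q, L) = (q + q)/(L + 6/6) = (2*q)/(L + 6*(⅙)) = (2*q)/(L + 1) = (2*q)/(1 + L) = 2*q/(1 + L))
G(F) = -5 + F
u = -16 (u = -16*1 = -16)
G(a(-4, -5))*u = (-5 + 2*(-4)/(1 - 5))*(-16) = (-5 + 2*(-4)/(-4))*(-16) = (-5 + 2*(-4)*(-¼))*(-16) = (-5 + 2)*(-16) = -3*(-16) = 48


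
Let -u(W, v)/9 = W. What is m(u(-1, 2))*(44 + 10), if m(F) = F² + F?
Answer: 4860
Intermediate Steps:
u(W, v) = -9*W
m(F) = F + F²
m(u(-1, 2))*(44 + 10) = ((-9*(-1))*(1 - 9*(-1)))*(44 + 10) = (9*(1 + 9))*54 = (9*10)*54 = 90*54 = 4860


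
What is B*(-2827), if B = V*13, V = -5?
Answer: 183755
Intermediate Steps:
B = -65 (B = -5*13 = -65)
B*(-2827) = -65*(-2827) = 183755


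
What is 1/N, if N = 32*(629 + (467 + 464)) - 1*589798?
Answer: -1/539878 ≈ -1.8523e-6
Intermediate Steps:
N = -539878 (N = 32*(629 + 931) - 589798 = 32*1560 - 589798 = 49920 - 589798 = -539878)
1/N = 1/(-539878) = -1/539878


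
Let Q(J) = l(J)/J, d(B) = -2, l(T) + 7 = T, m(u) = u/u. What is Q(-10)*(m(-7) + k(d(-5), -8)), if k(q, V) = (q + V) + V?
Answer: -289/10 ≈ -28.900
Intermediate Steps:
m(u) = 1
l(T) = -7 + T
Q(J) = (-7 + J)/J
k(q, V) = q + 2*V (k(q, V) = (V + q) + V = q + 2*V)
Q(-10)*(m(-7) + k(d(-5), -8)) = ((-7 - 10)/(-10))*(1 + (-2 + 2*(-8))) = (-⅒*(-17))*(1 + (-2 - 16)) = 17*(1 - 18)/10 = (17/10)*(-17) = -289/10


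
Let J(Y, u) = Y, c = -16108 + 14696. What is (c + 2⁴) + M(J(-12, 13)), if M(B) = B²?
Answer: -1252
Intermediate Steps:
c = -1412
(c + 2⁴) + M(J(-12, 13)) = (-1412 + 2⁴) + (-12)² = (-1412 + 16) + 144 = -1396 + 144 = -1252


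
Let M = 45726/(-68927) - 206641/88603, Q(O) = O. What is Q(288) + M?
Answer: 1740561421543/6107138981 ≈ 285.00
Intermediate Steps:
M = -18294604985/6107138981 (M = 45726*(-1/68927) - 206641*1/88603 = -45726/68927 - 206641/88603 = -18294604985/6107138981 ≈ -2.9956)
Q(288) + M = 288 - 18294604985/6107138981 = 1740561421543/6107138981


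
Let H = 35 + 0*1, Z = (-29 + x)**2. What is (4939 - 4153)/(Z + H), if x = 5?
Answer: 786/611 ≈ 1.2864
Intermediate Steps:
Z = 576 (Z = (-29 + 5)**2 = (-24)**2 = 576)
H = 35 (H = 35 + 0 = 35)
(4939 - 4153)/(Z + H) = (4939 - 4153)/(576 + 35) = 786/611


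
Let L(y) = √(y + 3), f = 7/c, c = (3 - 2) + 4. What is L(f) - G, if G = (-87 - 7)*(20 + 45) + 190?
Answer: 5920 + √110/5 ≈ 5922.1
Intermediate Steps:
c = 5 (c = 1 + 4 = 5)
f = 7/5 ≈ 1.4000
G = -5920 (G = -94*65 + 190 = -6110 + 190 = -5920)
L(y) = √(3 + y)
L(f) - G = √(3 + 7/5) - 1*(-5920) = √(22/5) + 5920 = √110/5 + 5920 = 5920 + √110/5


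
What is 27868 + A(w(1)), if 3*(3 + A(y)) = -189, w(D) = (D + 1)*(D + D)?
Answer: 27802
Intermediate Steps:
w(D) = 2*D*(1 + D) (w(D) = (1 + D)*(2*D) = 2*D*(1 + D))
A(y) = -66 (A(y) = -3 + (⅓)*(-189) = -3 - 63 = -66)
27868 + A(w(1)) = 27868 - 66 = 27802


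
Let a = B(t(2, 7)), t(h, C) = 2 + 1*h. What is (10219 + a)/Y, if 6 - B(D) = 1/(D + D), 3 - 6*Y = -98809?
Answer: 245397/395248 ≈ 0.62087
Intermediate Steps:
Y = 49406/3 (Y = ½ - ⅙*(-98809) = ½ + 98809/6 = 49406/3 ≈ 16469.)
t(h, C) = 2 + h
B(D) = 6 - 1/(2*D) (B(D) = 6 - 1/(D + D) = 6 - 1/(2*D))
a = 47/8 (a = 6 - 1/(2*(2 + 2)) = 6 - ½/4 = 6 - ½*¼ = 6 - ⅛ = 47/8 ≈ 5.8750)
(10219 + a)/Y = (10219 + 47/8)/(49406/3) = (81799/8)*(3/49406) = 245397/395248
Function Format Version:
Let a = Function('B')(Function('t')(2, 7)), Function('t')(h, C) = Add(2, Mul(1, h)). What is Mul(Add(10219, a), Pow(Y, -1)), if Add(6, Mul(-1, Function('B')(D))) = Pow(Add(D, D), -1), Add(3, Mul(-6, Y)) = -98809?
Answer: Rational(245397, 395248) ≈ 0.62087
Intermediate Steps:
Y = Rational(49406, 3) (Y = Add(Rational(1, 2), Mul(Rational(-1, 6), -98809)) = Add(Rational(1, 2), Rational(98809, 6)) = Rational(49406, 3) ≈ 16469.)
Function('t')(h, C) = Add(2, h)
Function('B')(D) = Add(6, Mul(Rational(-1, 2), Pow(D, -1))) (Function('B')(D) = Add(6, Mul(-1, Pow(Add(D, D), -1))) = Add(6, Mul(-1, Pow(Mul(2, D), -1))) = Add(6, Mul(-1, Mul(Rational(1, 2), Pow(D, -1)))) = Add(6, Mul(Rational(-1, 2), Pow(D, -1))))
a = Rational(47, 8) (a = Add(6, Mul(Rational(-1, 2), Pow(Add(2, 2), -1))) = Add(6, Mul(Rational(-1, 2), Pow(4, -1))) = Add(6, Mul(Rational(-1, 2), Rational(1, 4))) = Add(6, Rational(-1, 8)) = Rational(47, 8) ≈ 5.8750)
Mul(Add(10219, a), Pow(Y, -1)) = Mul(Add(10219, Rational(47, 8)), Pow(Rational(49406, 3), -1)) = Mul(Rational(81799, 8), Rational(3, 49406)) = Rational(245397, 395248)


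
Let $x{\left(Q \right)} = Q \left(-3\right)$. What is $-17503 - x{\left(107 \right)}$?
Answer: $-17182$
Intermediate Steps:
$x{\left(Q \right)} = - 3 Q$
$-17503 - x{\left(107 \right)} = -17503 - \left(-3\right) 107 = -17503 - -321 = -17503 + 321 = -17182$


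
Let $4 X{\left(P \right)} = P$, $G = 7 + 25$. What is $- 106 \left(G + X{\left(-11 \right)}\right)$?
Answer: $- \frac{6201}{2} \approx -3100.5$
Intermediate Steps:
$G = 32$
$X{\left(P \right)} = \frac{P}{4}$
$- 106 \left(G + X{\left(-11 \right)}\right) = - 106 \left(32 + \frac{1}{4} \left(-11\right)\right) = - 106 \left(32 - \frac{11}{4}\right) = \left(-106\right) \frac{117}{4} = - \frac{6201}{2}$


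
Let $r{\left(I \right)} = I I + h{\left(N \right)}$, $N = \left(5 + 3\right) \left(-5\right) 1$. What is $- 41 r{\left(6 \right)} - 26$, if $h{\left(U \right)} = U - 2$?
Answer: $220$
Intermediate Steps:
$N = -40$ ($N = 8 \left(-5\right) 1 = \left(-40\right) 1 = -40$)
$h{\left(U \right)} = -2 + U$ ($h{\left(U \right)} = U - 2 = -2 + U$)
$r{\left(I \right)} = -42 + I^{2}$ ($r{\left(I \right)} = I I - 42 = I^{2} - 42 = -42 + I^{2}$)
$- 41 r{\left(6 \right)} - 26 = - 41 \left(-42 + 6^{2}\right) - 26 = - 41 \left(-42 + 36\right) - 26 = \left(-41\right) \left(-6\right) - 26 = 246 - 26 = 220$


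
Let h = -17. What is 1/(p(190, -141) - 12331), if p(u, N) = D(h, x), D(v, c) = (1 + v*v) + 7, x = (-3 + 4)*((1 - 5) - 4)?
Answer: -1/12034 ≈ -8.3098e-5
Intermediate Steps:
x = -8 (x = 1*(-4 - 4) = 1*(-8) = -8)
D(v, c) = 8 + v**2 (D(v, c) = (1 + v**2) + 7 = 8 + v**2)
p(u, N) = 297 (p(u, N) = 8 + (-17)**2 = 8 + 289 = 297)
1/(p(190, -141) - 12331) = 1/(297 - 12331) = 1/(-12034) = -1/12034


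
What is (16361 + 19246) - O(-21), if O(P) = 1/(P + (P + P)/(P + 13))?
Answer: 2243245/63 ≈ 35607.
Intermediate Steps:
O(P) = 1/(P + 2*P/(13 + P)) (O(P) = 1/(P + (2*P)/(13 + P)) = 1/(P + 2*P/(13 + P)))
(16361 + 19246) - O(-21) = (16361 + 19246) - (13 - 21)/((-21)*(15 - 21)) = 35607 - (-1)*(-8)/(21*(-6)) = 35607 - (-1)*(-1)*(-8)/(21*6) = 35607 - 1*(-4/63) = 35607 + 4/63 = 2243245/63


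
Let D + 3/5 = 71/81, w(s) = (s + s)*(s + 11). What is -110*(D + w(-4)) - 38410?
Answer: -2614714/81 ≈ -32280.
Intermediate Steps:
w(s) = 2*s*(11 + s) (w(s) = (2*s)*(11 + s) = 2*s*(11 + s))
D = 112/405 (D = -⅗ + 71/81 = 112/405 ≈ 0.27654)
-110*(D + w(-4)) - 38410 = -110*(112/405 + 2*(-4)*(11 - 4)) - 38410 = -110*(112/405 + 2*(-4)*7) - 38410 = -110*(112/405 - 56) - 38410 = -110*(-22568/405) - 38410 = 496496/81 - 38410 = -2614714/81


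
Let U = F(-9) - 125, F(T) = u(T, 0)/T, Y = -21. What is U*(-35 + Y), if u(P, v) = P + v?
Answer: 6944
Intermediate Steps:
F(T) = 1 (F(T) = (T + 0)/T = T/T = 1)
U = -124 (U = 1 - 125 = -124)
U*(-35 + Y) = -124*(-35 - 21) = -124*(-56) = 6944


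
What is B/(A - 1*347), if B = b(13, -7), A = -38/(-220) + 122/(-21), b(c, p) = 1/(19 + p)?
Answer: -385/1629182 ≈ -0.00023631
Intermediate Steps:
A = -13021/2310 (A = -38*(-1/220) + 122*(-1/21) = 19/110 - 122/21 = -13021/2310 ≈ -5.6368)
B = 1/12 (B = 1/(19 - 7) = 1/12 ≈ 0.083333)
B/(A - 1*347) = 1/(12*(-13021/2310 - 1*347)) = 1/(12*(-13021/2310 - 347)) = 1/(12*(-814591/2310)) = (1/12)*(-2310/814591) = -385/1629182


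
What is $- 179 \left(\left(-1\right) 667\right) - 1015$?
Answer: $118378$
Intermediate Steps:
$- 179 \left(\left(-1\right) 667\right) - 1015 = \left(-179\right) \left(-667\right) - 1015 = 119393 - 1015 = 118378$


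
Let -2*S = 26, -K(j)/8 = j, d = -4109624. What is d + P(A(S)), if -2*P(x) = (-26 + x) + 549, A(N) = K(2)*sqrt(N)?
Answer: -8219771/2 + 8*I*sqrt(13) ≈ -4.1099e+6 + 28.844*I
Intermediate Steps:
K(j) = -8*j
S = -13 (S = -1/2*26 = -13)
A(N) = -16*sqrt(N) (A(N) = (-8*2)*sqrt(N) = -16*sqrt(N))
P(x) = -523/2 - x/2 (P(x) = -((-26 + x) + 549)/2 = -(523 + x)/2 = -523/2 - x/2)
d + P(A(S)) = -4109624 + (-523/2 - (-8)*sqrt(-13)) = -4109624 + (-523/2 - (-8)*I*sqrt(13)) = -4109624 + (-523/2 + 8*I*sqrt(13)) = -8219771/2 + 8*I*sqrt(13)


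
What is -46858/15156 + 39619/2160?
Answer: 13868119/909360 ≈ 15.250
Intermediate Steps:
-46858/15156 + 39619/2160 = -46858*1/15156 + 39619*(1/2160) = -23429/7578 + 39619/2160 = 13868119/909360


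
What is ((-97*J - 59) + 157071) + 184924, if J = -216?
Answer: 362888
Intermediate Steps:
((-97*J - 59) + 157071) + 184924 = ((-97*(-216) - 59) + 157071) + 184924 = ((20952 - 59) + 157071) + 184924 = (20893 + 157071) + 184924 = 177964 + 184924 = 362888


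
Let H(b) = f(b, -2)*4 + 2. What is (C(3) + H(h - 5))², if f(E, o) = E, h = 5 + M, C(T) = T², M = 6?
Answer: 1225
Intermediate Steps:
h = 11 (h = 5 + 6 = 11)
H(b) = 2 + 4*b (H(b) = b*4 + 2 = 4*b + 2 = 2 + 4*b)
(C(3) + H(h - 5))² = (3² + (2 + 4*(11 - 5)))² = (9 + (2 + 4*6))² = (9 + (2 + 24))² = (9 + 26)² = 35² = 1225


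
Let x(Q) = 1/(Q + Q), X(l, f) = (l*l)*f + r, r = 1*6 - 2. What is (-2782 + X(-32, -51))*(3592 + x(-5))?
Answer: -987808419/5 ≈ -1.9756e+8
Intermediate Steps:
r = 4 (r = 6 - 2 = 4)
X(l, f) = 4 + f*l² (X(l, f) = (l*l)*f + 4 = l²*f + 4 = f*l² + 4 = 4 + f*l²)
x(Q) = 1/(2*Q)
(-2782 + X(-32, -51))*(3592 + x(-5)) = (-2782 + (4 - 51*(-32)²))*(3592 + (½)/(-5)) = (-2782 + (4 - 51*1024))*(3592 + (½)*(-⅕)) = (-2782 + (4 - 52224))*(3592 - ⅒) = (-2782 - 52220)*(35919/10) = -55002*35919/10 = -987808419/5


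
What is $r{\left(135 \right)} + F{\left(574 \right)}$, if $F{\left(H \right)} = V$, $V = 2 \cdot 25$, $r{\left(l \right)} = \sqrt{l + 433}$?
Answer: $50 + 2 \sqrt{142} \approx 73.833$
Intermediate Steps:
$r{\left(l \right)} = \sqrt{433 + l}$
$V = 50$
$F{\left(H \right)} = 50$
$r{\left(135 \right)} + F{\left(574 \right)} = \sqrt{433 + 135} + 50 = \sqrt{568} + 50 = 2 \sqrt{142} + 50 = 50 + 2 \sqrt{142}$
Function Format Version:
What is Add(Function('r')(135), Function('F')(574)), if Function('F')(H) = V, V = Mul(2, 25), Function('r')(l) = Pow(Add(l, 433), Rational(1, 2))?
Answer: Add(50, Mul(2, Pow(142, Rational(1, 2)))) ≈ 73.833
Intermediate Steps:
Function('r')(l) = Pow(Add(433, l), Rational(1, 2))
V = 50
Function('F')(H) = 50
Add(Function('r')(135), Function('F')(574)) = Add(Pow(Add(433, 135), Rational(1, 2)), 50) = Add(Pow(568, Rational(1, 2)), 50) = Add(Mul(2, Pow(142, Rational(1, 2))), 50) = Add(50, Mul(2, Pow(142, Rational(1, 2))))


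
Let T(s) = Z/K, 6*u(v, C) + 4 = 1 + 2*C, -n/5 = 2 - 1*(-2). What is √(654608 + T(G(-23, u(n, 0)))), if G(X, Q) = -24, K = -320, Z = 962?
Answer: √1047367990/40 ≈ 809.08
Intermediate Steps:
n = -20 (n = -5*(2 - 1*(-2)) = -5*(2 + 2) = -5*4 = -20)
u(v, C) = -½ + C/3 (u(v, C) = -⅔ + (1 + 2*C)/6 = -⅔ + (⅙ + C/3) = -½ + C/3)
T(s) = -481/160 (T(s) = 962/(-320) = 962*(-1/320) = -481/160)
√(654608 + T(G(-23, u(n, 0)))) = √(654608 - 481/160) = √(104736799/160) = √1047367990/40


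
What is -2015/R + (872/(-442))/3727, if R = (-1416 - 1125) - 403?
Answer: 1658405421/2424875648 ≈ 0.68391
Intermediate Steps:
R = -2944 (R = -2541 - 403 = -2944)
-2015/R + (872/(-442))/3727 = -2015/(-2944) + (872/(-442))/3727 = -2015*(-1/2944) + (872*(-1/442))*(1/3727) = 2015/2944 - 436/221*1/3727 = 2015/2944 - 436/823667 = 1658405421/2424875648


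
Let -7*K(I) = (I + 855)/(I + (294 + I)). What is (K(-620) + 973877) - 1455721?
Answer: -3190770733/6622 ≈ -4.8184e+5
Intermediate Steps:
K(I) = -(855 + I)/(7*(294 + 2*I)) (K(I) = -(I + 855)/(7*(I + (294 + I))) = -(855 + I)/(7*(294 + 2*I)))
(K(-620) + 973877) - 1455721 = ((-855 - 1*(-620))/(14*(147 - 620)) + 973877) - 1455721 = ((1/14)*(-855 + 620)/(-473) + 973877) - 1455721 = ((1/14)*(-1/473)*(-235) + 973877) - 1455721 = (235/6622 + 973877) - 1455721 = 6449013729/6622 - 1455721 = -3190770733/6622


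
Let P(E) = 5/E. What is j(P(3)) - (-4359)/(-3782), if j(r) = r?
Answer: 5833/11346 ≈ 0.51410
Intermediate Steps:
j(P(3)) - (-4359)/(-3782) = 5/3 - (-4359)/(-3782) = 5*(⅓) - (-4359)*(-1)/3782 = 5/3 - 1*4359/3782 = 5/3 - 4359/3782 = 5833/11346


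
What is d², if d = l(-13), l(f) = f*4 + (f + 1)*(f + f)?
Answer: 67600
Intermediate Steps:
l(f) = 4*f + 2*f*(1 + f) (l(f) = 4*f + (1 + f)*(2*f) = 4*f + 2*f*(1 + f))
d = 260 (d = 2*(-13)*(3 - 13) = 2*(-13)*(-10) = 260)
d² = 260² = 67600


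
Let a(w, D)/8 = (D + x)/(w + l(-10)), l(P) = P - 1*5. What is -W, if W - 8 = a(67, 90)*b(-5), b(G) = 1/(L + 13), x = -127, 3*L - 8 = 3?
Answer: -2489/325 ≈ -7.6585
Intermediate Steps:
L = 11/3 (L = 8/3 + (1/3)*3 = 8/3 + 1 = 11/3 ≈ 3.6667)
l(P) = -5 + P (l(P) = P - 5 = -5 + P)
a(w, D) = 8*(-127 + D)/(-15 + w) (a(w, D) = 8*((D - 127)/(w + (-5 - 10))) = 8*((-127 + D)/(w - 15)) = 8*((-127 + D)/(-15 + w)) = 8*(-127 + D)/(-15 + w))
b(G) = 3/50 (b(G) = 1/(11/3 + 13) = 1/(50/3) = 3/50)
W = 2489/325 (W = 8 + (8*(-127 + 90)/(-15 + 67))*(3/50) = 8 + (8*(-37)/52)*(3/50) = 8 + (8*(1/52)*(-37))*(3/50) = 8 - 74/13*3/50 = 8 - 111/325 = 2489/325 ≈ 7.6585)
-W = -1*2489/325 = -2489/325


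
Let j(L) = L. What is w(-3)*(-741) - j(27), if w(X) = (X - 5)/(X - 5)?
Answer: -768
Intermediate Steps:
w(X) = 1 (w(X) = (-5 + X)/(-5 + X) = 1)
w(-3)*(-741) - j(27) = 1*(-741) - 1*27 = -741 - 27 = -768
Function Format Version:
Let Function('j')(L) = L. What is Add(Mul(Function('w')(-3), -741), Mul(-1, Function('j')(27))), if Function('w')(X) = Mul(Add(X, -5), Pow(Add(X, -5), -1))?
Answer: -768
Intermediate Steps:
Function('w')(X) = 1 (Function('w')(X) = Mul(Add(-5, X), Pow(Add(-5, X), -1)) = 1)
Add(Mul(Function('w')(-3), -741), Mul(-1, Function('j')(27))) = Add(Mul(1, -741), Mul(-1, 27)) = Add(-741, -27) = -768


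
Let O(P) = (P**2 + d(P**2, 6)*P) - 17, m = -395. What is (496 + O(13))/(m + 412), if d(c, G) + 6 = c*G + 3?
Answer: 13791/17 ≈ 811.24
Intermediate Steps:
d(c, G) = -3 + G*c (d(c, G) = -6 + (c*G + 3) = -6 + (G*c + 3) = -6 + (3 + G*c) = -3 + G*c)
O(P) = -17 + P**2 + P*(-3 + 6*P**2) (O(P) = (P**2 + (-3 + 6*P**2)*P) - 17 = (P**2 + P*(-3 + 6*P**2)) - 17 = -17 + P**2 + P*(-3 + 6*P**2))
(496 + O(13))/(m + 412) = (496 + (-17 + 13**2 - 3*13 + 6*13**3))/(-395 + 412) = (496 + (-17 + 169 - 39 + 6*2197))/17 = (496 + (-17 + 169 - 39 + 13182))*(1/17) = (496 + 13295)*(1/17) = 13791*(1/17) = 13791/17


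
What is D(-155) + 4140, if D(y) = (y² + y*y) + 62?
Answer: 52252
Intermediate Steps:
D(y) = 62 + 2*y² (D(y) = (y² + y²) + 62 = 2*y² + 62 = 62 + 2*y²)
D(-155) + 4140 = (62 + 2*(-155)²) + 4140 = (62 + 2*24025) + 4140 = (62 + 48050) + 4140 = 48112 + 4140 = 52252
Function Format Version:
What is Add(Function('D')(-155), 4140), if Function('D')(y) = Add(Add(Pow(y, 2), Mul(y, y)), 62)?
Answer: 52252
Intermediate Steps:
Function('D')(y) = Add(62, Mul(2, Pow(y, 2))) (Function('D')(y) = Add(Add(Pow(y, 2), Pow(y, 2)), 62) = Add(Mul(2, Pow(y, 2)), 62) = Add(62, Mul(2, Pow(y, 2))))
Add(Function('D')(-155), 4140) = Add(Add(62, Mul(2, Pow(-155, 2))), 4140) = Add(Add(62, Mul(2, 24025)), 4140) = Add(Add(62, 48050), 4140) = Add(48112, 4140) = 52252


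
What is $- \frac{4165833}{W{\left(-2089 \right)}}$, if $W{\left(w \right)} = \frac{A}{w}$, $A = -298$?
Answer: $- \frac{8702425137}{298} \approx -2.9203 \cdot 10^{7}$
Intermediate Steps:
$W{\left(w \right)} = - \frac{298}{w}$
$- \frac{4165833}{W{\left(-2089 \right)}} = - \frac{4165833}{\left(-298\right) \frac{1}{-2089}} = - \frac{4165833}{\left(-298\right) \left(- \frac{1}{2089}\right)} = - \frac{4165833}{\frac{298}{2089}} = \left(-4165833\right) \frac{2089}{298} = - \frac{8702425137}{298}$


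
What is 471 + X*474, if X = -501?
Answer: -237003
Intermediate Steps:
471 + X*474 = 471 - 501*474 = 471 - 237474 = -237003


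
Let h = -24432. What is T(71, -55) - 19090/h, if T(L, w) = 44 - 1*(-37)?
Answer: 999041/12216 ≈ 81.781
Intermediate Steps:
T(L, w) = 81 (T(L, w) = 44 + 37 = 81)
T(71, -55) - 19090/h = 81 - 19090/(-24432) = 81 - 19090*(-1/24432) = 81 + 9545/12216 = 999041/12216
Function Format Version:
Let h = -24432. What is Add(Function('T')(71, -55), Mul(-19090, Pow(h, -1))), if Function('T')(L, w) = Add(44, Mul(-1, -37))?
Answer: Rational(999041, 12216) ≈ 81.781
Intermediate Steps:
Function('T')(L, w) = 81 (Function('T')(L, w) = Add(44, 37) = 81)
Add(Function('T')(71, -55), Mul(-19090, Pow(h, -1))) = Add(81, Mul(-19090, Pow(-24432, -1))) = Add(81, Mul(-19090, Rational(-1, 24432))) = Add(81, Rational(9545, 12216)) = Rational(999041, 12216)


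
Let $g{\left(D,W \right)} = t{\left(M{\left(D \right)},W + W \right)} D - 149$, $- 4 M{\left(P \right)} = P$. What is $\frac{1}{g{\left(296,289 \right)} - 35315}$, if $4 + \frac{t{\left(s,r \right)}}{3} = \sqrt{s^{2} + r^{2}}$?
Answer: $\frac{4877}{33279469048} + \frac{111 \sqrt{84890}}{16639734524} \approx 2.0901 \cdot 10^{-6}$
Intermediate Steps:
$M{\left(P \right)} = - \frac{P}{4}$
$t{\left(s,r \right)} = -12 + 3 \sqrt{r^{2} + s^{2}}$ ($t{\left(s,r \right)} = -12 + 3 \sqrt{s^{2} + r^{2}} = -12 + 3 \sqrt{r^{2} + s^{2}}$)
$g{\left(D,W \right)} = -149 + D \left(-12 + 3 \sqrt{4 W^{2} + \frac{D^{2}}{16}}\right)$ ($g{\left(D,W \right)} = \left(-12 + 3 \sqrt{\left(W + W\right)^{2} + \left(- \frac{D}{4}\right)^{2}}\right) D - 149 = \left(-12 + 3 \sqrt{\left(2 W\right)^{2} + \frac{D^{2}}{16}}\right) D - 149 = \left(-12 + 3 \sqrt{4 W^{2} + \frac{D^{2}}{16}}\right) D - 149 = D \left(-12 + 3 \sqrt{4 W^{2} + \frac{D^{2}}{16}}\right) - 149 = -149 + D \left(-12 + 3 \sqrt{4 W^{2} + \frac{D^{2}}{16}}\right)$)
$\frac{1}{g{\left(296,289 \right)} - 35315} = \frac{1}{\left(-149 + \frac{3}{4} \cdot 296 \left(-16 + \sqrt{296^{2} + 64 \cdot 289^{2}}\right)\right) - 35315} = \frac{1}{\left(-149 + \frac{3}{4} \cdot 296 \left(-16 + \sqrt{87616 + 64 \cdot 83521}\right)\right) - 35315} = \frac{1}{\left(-149 + \frac{3}{4} \cdot 296 \left(-16 + \sqrt{87616 + 5345344}\right)\right) - 35315} = \frac{1}{\left(-149 + \frac{3}{4} \cdot 296 \left(-16 + \sqrt{5432960}\right)\right) - 35315} = \frac{1}{\left(-149 + \frac{3}{4} \cdot 296 \left(-16 + 8 \sqrt{84890}\right)\right) - 35315} = \frac{1}{\left(-149 - \left(3552 - 1776 \sqrt{84890}\right)\right) - 35315} = \frac{1}{\left(-3701 + 1776 \sqrt{84890}\right) - 35315} = \frac{1}{-39016 + 1776 \sqrt{84890}}$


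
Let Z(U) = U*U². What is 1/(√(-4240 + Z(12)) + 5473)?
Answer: 5473/29956241 - 4*I*√157/29956241 ≈ 0.0001827 - 1.6731e-6*I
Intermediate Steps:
Z(U) = U³
1/(√(-4240 + Z(12)) + 5473) = 1/(√(-4240 + 12³) + 5473) = 1/(√(-4240 + 1728) + 5473) = 1/(√(-2512) + 5473) = 1/(4*I*√157 + 5473) = 1/(5473 + 4*I*√157)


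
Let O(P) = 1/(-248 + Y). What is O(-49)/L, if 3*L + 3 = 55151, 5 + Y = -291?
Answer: -3/30000512 ≈ -9.9998e-8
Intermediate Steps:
Y = -296 (Y = -5 - 291 = -296)
O(P) = -1/544 (O(P) = 1/(-248 - 296) = 1/(-544) = -1/544)
L = 55148/3 (L = -1 + (⅓)*55151 = -1 + 55151/3 = 55148/3 ≈ 18383.)
O(-49)/L = -1/(544*55148/3) = -1/544*3/55148 = -3/30000512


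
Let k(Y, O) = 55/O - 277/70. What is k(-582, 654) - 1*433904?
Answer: -4966075607/11445 ≈ -4.3391e+5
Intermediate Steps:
k(Y, O) = -277/70 + 55/O (k(Y, O) = 55/O - 277*1/70 = 55/O - 277/70 = -277/70 + 55/O)
k(-582, 654) - 1*433904 = (-277/70 + 55/654) - 1*433904 = (-277/70 + 55*(1/654)) - 433904 = (-277/70 + 55/654) - 433904 = -44327/11445 - 433904 = -4966075607/11445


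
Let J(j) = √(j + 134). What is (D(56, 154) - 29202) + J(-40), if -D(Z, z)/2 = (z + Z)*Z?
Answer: -52722 + √94 ≈ -52712.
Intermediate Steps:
J(j) = √(134 + j)
D(Z, z) = -2*Z*(Z + z) (D(Z, z) = -2*(z + Z)*Z = -2*(Z + z)*Z = -2*Z*(Z + z))
(D(56, 154) - 29202) + J(-40) = (-2*56*(56 + 154) - 29202) + √(134 - 40) = (-2*56*210 - 29202) + √94 = (-23520 - 29202) + √94 = -52722 + √94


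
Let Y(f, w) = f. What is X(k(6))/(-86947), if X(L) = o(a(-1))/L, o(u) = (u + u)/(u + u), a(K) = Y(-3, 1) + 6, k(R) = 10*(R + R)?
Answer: -1/10433640 ≈ -9.5844e-8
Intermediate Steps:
k(R) = 20*R (k(R) = 10*(2*R) = 20*R)
a(K) = 3 (a(K) = -3 + 6 = 3)
o(u) = 1 (o(u) = (2*u)/((2*u)) = (2*u)*(1/(2*u)) = 1)
X(L) = 1/L
X(k(6))/(-86947) = 1/((20*6)*(-86947)) = -1/86947/120 = (1/120)*(-1/86947) = -1/10433640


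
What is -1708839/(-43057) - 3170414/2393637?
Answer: 3953831741845/103062828309 ≈ 38.363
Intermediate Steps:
-1708839/(-43057) - 3170414/2393637 = -1708839*(-1/43057) - 3170414*1/2393637 = 1708839/43057 - 3170414/2393637 = 3953831741845/103062828309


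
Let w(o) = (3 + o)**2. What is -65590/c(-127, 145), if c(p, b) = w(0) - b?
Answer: 32795/68 ≈ 482.28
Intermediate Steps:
c(p, b) = 9 - b (c(p, b) = (3 + 0)**2 - b = 3**2 - b = 9 - b)
-65590/c(-127, 145) = -65590/(9 - 1*145) = -65590/(9 - 145) = -65590/(-136) = -65590*(-1/136) = 32795/68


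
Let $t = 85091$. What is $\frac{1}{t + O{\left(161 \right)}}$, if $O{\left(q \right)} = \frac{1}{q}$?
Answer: $\frac{161}{13699652} \approx 1.1752 \cdot 10^{-5}$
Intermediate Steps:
$\frac{1}{t + O{\left(161 \right)}} = \frac{1}{85091 + \frac{1}{161}} = \frac{1}{\frac{13699652}{161}} = \frac{161}{13699652}$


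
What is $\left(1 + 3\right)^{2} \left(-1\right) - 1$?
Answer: $-17$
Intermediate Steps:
$\left(1 + 3\right)^{2} \left(-1\right) - 1 = 4^{2} \left(-1\right) - 1 = 16 \left(-1\right) - 1 = -16 - 1 = -17$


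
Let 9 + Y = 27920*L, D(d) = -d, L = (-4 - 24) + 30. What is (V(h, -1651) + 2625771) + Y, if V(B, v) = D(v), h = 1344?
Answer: 2683253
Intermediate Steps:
L = 2 (L = -28 + 30 = 2)
V(B, v) = -v
Y = 55831 (Y = -9 + 27920*2 = -9 + 55840 = 55831)
(V(h, -1651) + 2625771) + Y = (-1*(-1651) + 2625771) + 55831 = (1651 + 2625771) + 55831 = 2627422 + 55831 = 2683253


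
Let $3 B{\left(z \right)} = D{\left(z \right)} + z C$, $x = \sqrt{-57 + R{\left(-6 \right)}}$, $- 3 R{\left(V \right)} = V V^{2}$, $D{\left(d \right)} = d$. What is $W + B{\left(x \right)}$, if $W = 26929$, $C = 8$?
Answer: $26929 + 3 \sqrt{15} \approx 26941.0$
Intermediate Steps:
$R{\left(V \right)} = - \frac{V^{3}}{3}$ ($R{\left(V \right)} = - \frac{V V^{2}}{3} = - \frac{V^{3}}{3}$)
$x = \sqrt{15}$ ($x = \sqrt{-57 - \frac{\left(-6\right)^{3}}{3}} = \sqrt{-57 - -72} = \sqrt{-57 + 72} = \sqrt{15} \approx 3.873$)
$B{\left(z \right)} = 3 z$ ($B{\left(z \right)} = \frac{z + z 8}{3} = \frac{z + 8 z}{3} = \frac{9 z}{3} = 3 z$)
$W + B{\left(x \right)} = 26929 + 3 \sqrt{15}$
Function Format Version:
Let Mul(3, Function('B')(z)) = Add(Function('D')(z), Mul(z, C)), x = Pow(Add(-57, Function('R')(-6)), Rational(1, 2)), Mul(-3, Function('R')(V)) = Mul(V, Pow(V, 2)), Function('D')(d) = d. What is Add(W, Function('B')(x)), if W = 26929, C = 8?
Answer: Add(26929, Mul(3, Pow(15, Rational(1, 2)))) ≈ 26941.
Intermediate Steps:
Function('R')(V) = Mul(Rational(-1, 3), Pow(V, 3)) (Function('R')(V) = Mul(Rational(-1, 3), Mul(V, Pow(V, 2))) = Mul(Rational(-1, 3), Pow(V, 3)))
x = Pow(15, Rational(1, 2)) (x = Pow(Add(-57, Mul(Rational(-1, 3), Pow(-6, 3))), Rational(1, 2)) = Pow(Add(-57, Mul(Rational(-1, 3), -216)), Rational(1, 2)) = Pow(Add(-57, 72), Rational(1, 2)) = Pow(15, Rational(1, 2)) ≈ 3.8730)
Function('B')(z) = Mul(3, z) (Function('B')(z) = Mul(Rational(1, 3), Add(z, Mul(z, 8))) = Mul(Rational(1, 3), Add(z, Mul(8, z))) = Mul(Rational(1, 3), Mul(9, z)) = Mul(3, z))
Add(W, Function('B')(x)) = Add(26929, Mul(3, Pow(15, Rational(1, 2))))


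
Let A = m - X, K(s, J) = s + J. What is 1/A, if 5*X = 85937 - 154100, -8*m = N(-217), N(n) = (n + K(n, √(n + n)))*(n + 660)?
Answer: 30132280/1136007523323 + 44300*I*√434/1136007523323 ≈ 2.6525e-5 + 8.124e-7*I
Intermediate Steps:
K(s, J) = J + s
N(n) = (660 + n)*(2*n + √2*√n) (N(n) = (n + (√(n + n) + n))*(n + 660) = (n + (√(2*n) + n))*(660 + n) = (n + (√2*√n + n))*(660 + n) = (n + (n + √2*√n))*(660 + n) = (2*n + √2*√n)*(660 + n) = (660 + n)*(2*n + √2*√n))
m = 96131/4 - 443*I*√434/8 (m = -(2*(-217)² + 1320*(-217) + √2*(-217)^(3/2) + 660*√2*√(-217))/8 = -(2*47089 - 286440 + √2*(-217*I*√217) + 660*√2*(I*√217))/8 = -(94178 - 286440 - 217*I*√434 + 660*I*√434)/8 = -(-192262 + 443*I*√434)/8 = 96131/4 - 443*I*√434/8 ≈ 24033.0 - 1153.6*I)
X = -68163/5 (X = (85937 - 154100)/5 = (⅕)*(-68163) = -68163/5 ≈ -13633.)
A = 753307/20 - 443*I*√434/8 (A = (96131/4 - 443*I*√434/8) - 1*(-68163/5) = (96131/4 - 443*I*√434/8) + 68163/5 = 753307/20 - 443*I*√434/8 ≈ 37665.0 - 1153.6*I)
1/A = 1/(753307/20 - 443*I*√434/8)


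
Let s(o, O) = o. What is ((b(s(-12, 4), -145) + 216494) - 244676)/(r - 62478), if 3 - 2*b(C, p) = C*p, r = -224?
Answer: 543/1172 ≈ 0.46331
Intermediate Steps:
b(C, p) = 3/2 - C*p/2
((b(s(-12, 4), -145) + 216494) - 244676)/(r - 62478) = (((3/2 - 1/2*(-12)*(-145)) + 216494) - 244676)/(-224 - 62478) = (((3/2 - 870) + 216494) - 244676)/(-62702) = ((-1737/2 + 216494) - 244676)*(-1/62702) = (431251/2 - 244676)*(-1/62702) = -58101/2*(-1/62702) = 543/1172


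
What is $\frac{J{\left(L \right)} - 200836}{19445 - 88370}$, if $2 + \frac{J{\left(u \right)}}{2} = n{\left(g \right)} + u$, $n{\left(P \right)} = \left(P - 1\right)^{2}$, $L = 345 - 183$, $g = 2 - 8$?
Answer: $\frac{66806}{22975} \approx 2.9078$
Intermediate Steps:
$g = -6$
$L = 162$
$n{\left(P \right)} = \left(-1 + P\right)^{2}$
$J{\left(u \right)} = 94 + 2 u$ ($J{\left(u \right)} = -4 + 2 \left(\left(-1 - 6\right)^{2} + u\right) = -4 + 2 \left(\left(-7\right)^{2} + u\right) = -4 + 2 \left(49 + u\right) = -4 + \left(98 + 2 u\right) = 94 + 2 u$)
$\frac{J{\left(L \right)} - 200836}{19445 - 88370} = \frac{\left(94 + 2 \cdot 162\right) - 200836}{19445 - 88370} = \frac{\left(94 + 324\right) - 200836}{-68925} = \left(418 - 200836\right) \left(- \frac{1}{68925}\right) = \left(-200418\right) \left(- \frac{1}{68925}\right) = \frac{66806}{22975}$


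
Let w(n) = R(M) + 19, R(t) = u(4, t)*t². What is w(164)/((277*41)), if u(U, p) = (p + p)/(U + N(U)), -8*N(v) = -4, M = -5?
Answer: -329/102213 ≈ -0.0032188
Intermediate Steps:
N(v) = ½ (N(v) = -⅛*(-4) = ½)
u(U, p) = 2*p/(½ + U) (u(U, p) = (p + p)/(U + ½) = (2*p)/(½ + U) = 2*p/(½ + U))
R(t) = 4*t³/9 (R(t) = (4*t/(1 + 2*4))*t² = (4*t/(1 + 8))*t² = (4*t/9)*t² = 4*t³/9)
w(n) = -329/9 (w(n) = (4/9)*(-5)³ + 19 = (4/9)*(-125) + 19 = -500/9 + 19 = -329/9)
w(164)/((277*41)) = -329/(9*(277*41)) = -329/9/11357 = -329/9*1/11357 = -329/102213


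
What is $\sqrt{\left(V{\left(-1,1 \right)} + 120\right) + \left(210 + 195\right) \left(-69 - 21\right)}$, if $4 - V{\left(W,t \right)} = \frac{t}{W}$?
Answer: $5 i \sqrt{1453} \approx 190.59 i$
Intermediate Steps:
$V{\left(W,t \right)} = 4 - \frac{t}{W}$
$\sqrt{\left(V{\left(-1,1 \right)} + 120\right) + \left(210 + 195\right) \left(-69 - 21\right)} = \sqrt{\left(\left(4 - 1 \frac{1}{-1}\right) + 120\right) + \left(210 + 195\right) \left(-69 - 21\right)} = \sqrt{\left(\left(4 - 1 \left(-1\right)\right) + 120\right) + 405 \left(-90\right)} = \sqrt{\left(\left(4 + 1\right) + 120\right) - 36450} = \sqrt{\left(5 + 120\right) - 36450} = \sqrt{125 - 36450} = \sqrt{-36325} = 5 i \sqrt{1453}$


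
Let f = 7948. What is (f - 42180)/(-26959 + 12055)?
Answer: 4279/1863 ≈ 2.2968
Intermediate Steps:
(f - 42180)/(-26959 + 12055) = (7948 - 42180)/(-26959 + 12055) = -34232/(-14904) = -34232*(-1/14904) = 4279/1863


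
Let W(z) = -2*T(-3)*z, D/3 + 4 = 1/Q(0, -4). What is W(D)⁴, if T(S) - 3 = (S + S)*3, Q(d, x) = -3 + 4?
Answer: 5314410000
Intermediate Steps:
Q(d, x) = 1
T(S) = 3 + 6*S (T(S) = 3 + (S + S)*3 = 3 + (2*S)*3 = 3 + 6*S)
D = -9 (D = -12 + 3/1 = -12 + 3*1 = -12 + 3 = -9)
W(z) = 30*z (W(z) = -2*(3 + 6*(-3))*z = -2*(3 - 18)*z = -(-30)*z = 30*z)
W(D)⁴ = (30*(-9))⁴ = (-270)⁴ = 5314410000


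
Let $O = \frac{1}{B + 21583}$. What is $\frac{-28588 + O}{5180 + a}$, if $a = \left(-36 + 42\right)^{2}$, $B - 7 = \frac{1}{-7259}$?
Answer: $- \frac{4480363068433}{817460955744} \approx -5.4808$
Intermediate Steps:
$B = \frac{50812}{7259}$ ($B = 7 + \frac{1}{-7259} = 7 - \frac{1}{7259} = \frac{50812}{7259} \approx 6.9999$)
$a = 36$ ($a = 6^{2} = 36$)
$O = \frac{7259}{156721809}$ ($O = \frac{1}{\frac{50812}{7259} + 21583} = \frac{1}{\frac{156721809}{7259}} = \frac{7259}{156721809} \approx 4.6318 \cdot 10^{-5}$)
$\frac{-28588 + O}{5180 + a} = \frac{-28588 + \frac{7259}{156721809}}{5180 + 36} = - \frac{4480363068433}{156721809 \cdot 5216} = \left(- \frac{4480363068433}{156721809}\right) \frac{1}{5216} = - \frac{4480363068433}{817460955744}$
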